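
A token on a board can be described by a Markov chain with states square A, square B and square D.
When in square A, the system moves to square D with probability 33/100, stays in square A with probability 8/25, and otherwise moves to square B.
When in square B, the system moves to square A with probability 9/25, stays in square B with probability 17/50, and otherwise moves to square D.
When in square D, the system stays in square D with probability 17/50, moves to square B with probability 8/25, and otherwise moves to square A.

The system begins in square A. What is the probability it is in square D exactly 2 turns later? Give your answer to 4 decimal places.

0.3228

Sum over the intermediate state after 1 turn:
P = P(square A→square A)·P(square A→square D) + P(square A→square B)·P(square B→square D) + P(square A→square D)·P(square D→square D)
  = 0.32×0.33 + 0.35×0.3 + 0.33×0.34
  = 0.1056 + 0.1050 + 0.1122 = 0.3228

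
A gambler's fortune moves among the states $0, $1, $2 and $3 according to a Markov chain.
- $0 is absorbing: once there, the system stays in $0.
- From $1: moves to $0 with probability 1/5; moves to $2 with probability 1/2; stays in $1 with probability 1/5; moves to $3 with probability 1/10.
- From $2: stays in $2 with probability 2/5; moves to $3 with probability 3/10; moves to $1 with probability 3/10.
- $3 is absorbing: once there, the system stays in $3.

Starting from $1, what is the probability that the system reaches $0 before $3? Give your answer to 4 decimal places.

Let h(s) be the probability of absorption at $0 starting from transient state s. Then h($0) = 1 and h($3) = 0. By first-step analysis:
h($1) = 0.2·1 + 0.2·h($1) + 0.5·h($2) + 0.1·0
h($2) = 0.3·h($1) + 0.4·h($2) + 0.3·0
Solving: h($1) = 0.3636, h($2) = 0.1818.
Starting from $1, the probability is 0.3636.

0.3636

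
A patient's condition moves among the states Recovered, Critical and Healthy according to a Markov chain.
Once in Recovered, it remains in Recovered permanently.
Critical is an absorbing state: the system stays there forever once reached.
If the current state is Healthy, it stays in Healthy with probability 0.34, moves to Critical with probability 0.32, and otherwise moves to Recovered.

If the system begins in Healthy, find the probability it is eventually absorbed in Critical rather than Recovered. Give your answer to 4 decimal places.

Let h(s) be the probability of absorption at Critical starting from transient state s. Then h(Critical) = 1 and h(Recovered) = 0. By first-step analysis:
h(Healthy) = 0.34·0 + 0.32·1 + 0.34·h(Healthy)
Solving: h(Healthy) = 0.4848.
Starting from Healthy, the probability is 0.4848.

0.4848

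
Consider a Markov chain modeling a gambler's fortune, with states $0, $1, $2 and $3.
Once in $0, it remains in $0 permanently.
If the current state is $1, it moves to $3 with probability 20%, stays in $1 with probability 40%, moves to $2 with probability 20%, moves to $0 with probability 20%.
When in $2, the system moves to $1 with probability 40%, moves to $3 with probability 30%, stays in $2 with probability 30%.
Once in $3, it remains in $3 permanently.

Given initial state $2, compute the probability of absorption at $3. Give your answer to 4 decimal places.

0.7647

Let h(s) be the probability of absorption at $3 starting from transient state s. Then h($3) = 1 and h($0) = 0. By first-step analysis:
h($1) = 0.2·0 + 0.4·h($1) + 0.2·h($2) + 0.2·1
h($2) = 0.4·h($1) + 0.3·h($2) + 0.3·1
Solving: h($1) = 0.5882, h($2) = 0.7647.
Starting from $2, the probability is 0.7647.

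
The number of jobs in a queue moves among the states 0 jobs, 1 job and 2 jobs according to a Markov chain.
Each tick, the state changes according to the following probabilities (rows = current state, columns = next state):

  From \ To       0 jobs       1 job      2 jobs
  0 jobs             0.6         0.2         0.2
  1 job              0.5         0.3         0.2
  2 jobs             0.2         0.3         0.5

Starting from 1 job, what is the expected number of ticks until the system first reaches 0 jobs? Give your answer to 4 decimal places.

Let t(s) be the expected number of ticks to first reach 0 jobs from state s, with t(0 jobs) = 0. Conditioning on the first tick:
t(1 job) = 1 + 0.3·t(1 job) + 0.2·t(2 jobs)
t(2 jobs) = 1 + 0.3·t(1 job) + 0.5·t(2 jobs)
Solving: t(1 job) = 2.4138, t(2 jobs) = 3.4483.
Expected ticks from 1 job to 0 jobs: 2.4138.

2.4138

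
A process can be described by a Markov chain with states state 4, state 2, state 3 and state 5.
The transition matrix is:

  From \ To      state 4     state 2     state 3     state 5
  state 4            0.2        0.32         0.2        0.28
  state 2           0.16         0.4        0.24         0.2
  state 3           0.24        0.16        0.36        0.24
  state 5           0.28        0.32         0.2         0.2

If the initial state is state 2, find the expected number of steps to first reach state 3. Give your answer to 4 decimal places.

Let t(s) be the expected number of steps to first reach state 3 from state s, with t(state 3) = 0. Conditioning on the first step:
t(state 4) = 1 + 0.2·t(state 4) + 0.32·t(state 2) + 0.28·t(state 5)
t(state 2) = 1 + 0.16·t(state 4) + 0.4·t(state 2) + 0.2·t(state 5)
t(state 5) = 1 + 0.28·t(state 4) + 0.32·t(state 2) + 0.2·t(state 5)
Solving: t(state 4) = 4.6748, t(state 2) = 4.4715, t(state 5) = 4.6748.
Expected steps from state 2 to state 3: 4.4715.

4.4715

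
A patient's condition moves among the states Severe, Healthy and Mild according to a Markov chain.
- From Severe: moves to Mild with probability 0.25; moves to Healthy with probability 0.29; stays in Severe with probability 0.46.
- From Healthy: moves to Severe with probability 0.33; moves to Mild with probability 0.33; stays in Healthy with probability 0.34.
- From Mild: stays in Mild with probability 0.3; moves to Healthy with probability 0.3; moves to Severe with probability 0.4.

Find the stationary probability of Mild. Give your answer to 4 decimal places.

Let the stationary distribution be π with π = πP and π_1 + π_2 + π_3 = 1.
π_1 = 0.46·π_1 + 0.33·π_2 + 0.4·π_3
π_2 = 0.29·π_1 + 0.34·π_2 + 0.3·π_3
Solving with the normalization constraint gives π = (0.4026, 0.3083, 0.2891).
So the stationary probability of Mild is 0.2891.

0.2891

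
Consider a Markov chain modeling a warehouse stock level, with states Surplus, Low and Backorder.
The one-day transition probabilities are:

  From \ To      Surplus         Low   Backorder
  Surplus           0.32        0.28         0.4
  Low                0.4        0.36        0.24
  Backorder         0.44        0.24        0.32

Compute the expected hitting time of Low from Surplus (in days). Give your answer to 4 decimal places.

Let t(s) be the expected number of days to first reach Low from state s, with t(Low) = 0. Conditioning on the first day:
t(Surplus) = 1 + 0.32·t(Surplus) + 0.4·t(Backorder)
t(Backorder) = 1 + 0.44·t(Surplus) + 0.32·t(Backorder)
Solving: t(Surplus) = 3.7709, t(Backorder) = 3.9106.
Expected days from Surplus to Low: 3.7709.

3.7709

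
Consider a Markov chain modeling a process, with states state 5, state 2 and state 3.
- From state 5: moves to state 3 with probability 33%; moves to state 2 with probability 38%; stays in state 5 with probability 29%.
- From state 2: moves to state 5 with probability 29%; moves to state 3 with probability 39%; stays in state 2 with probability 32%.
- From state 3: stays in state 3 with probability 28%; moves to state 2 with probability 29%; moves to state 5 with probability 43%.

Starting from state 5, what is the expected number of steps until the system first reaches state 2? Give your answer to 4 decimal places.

Let t(s) be the expected number of steps to first reach state 2 from state s, with t(state 2) = 0. Conditioning on the first step:
t(state 5) = 1 + 0.29·t(state 5) + 0.33·t(state 3)
t(state 3) = 1 + 0.43·t(state 5) + 0.28·t(state 3)
Solving: t(state 5) = 2.8432, t(state 3) = 3.0869.
Expected steps from state 5 to state 2: 2.8432.

2.8432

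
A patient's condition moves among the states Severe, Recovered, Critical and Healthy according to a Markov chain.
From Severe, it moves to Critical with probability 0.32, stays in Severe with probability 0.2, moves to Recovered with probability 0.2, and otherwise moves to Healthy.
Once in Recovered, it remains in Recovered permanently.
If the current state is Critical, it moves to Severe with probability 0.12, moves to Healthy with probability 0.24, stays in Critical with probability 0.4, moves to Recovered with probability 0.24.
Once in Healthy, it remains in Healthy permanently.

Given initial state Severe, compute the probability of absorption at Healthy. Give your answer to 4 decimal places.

0.5543

Let h(s) be the probability of absorption at Healthy starting from transient state s. Then h(Healthy) = 1 and h(Recovered) = 0. By first-step analysis:
h(Severe) = 0.2·h(Severe) + 0.2·0 + 0.32·h(Critical) + 0.28·1
h(Critical) = 0.12·h(Severe) + 0.24·0 + 0.4·h(Critical) + 0.24·1
Solving: h(Severe) = 0.5543, h(Critical) = 0.5109.
Starting from Severe, the probability is 0.5543.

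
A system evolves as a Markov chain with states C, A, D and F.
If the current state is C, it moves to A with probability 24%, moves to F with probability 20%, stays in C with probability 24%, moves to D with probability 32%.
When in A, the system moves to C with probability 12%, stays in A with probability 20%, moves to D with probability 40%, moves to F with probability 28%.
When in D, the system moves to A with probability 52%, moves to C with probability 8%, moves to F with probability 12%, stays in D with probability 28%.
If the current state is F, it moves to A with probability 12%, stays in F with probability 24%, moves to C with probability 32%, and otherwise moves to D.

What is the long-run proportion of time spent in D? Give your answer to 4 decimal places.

0.3305

Let the stationary distribution be π with π = πP and π_1 + π_2 + π_3 + π_4 = 1.
π_1 = 0.24·π_1 + 0.12·π_2 + 0.08·π_3 + 0.32·π_4
π_2 = 0.24·π_1 + 0.2·π_2 + 0.52·π_3 + 0.12·π_4
π_3 = 0.32·π_1 + 0.4·π_2 + 0.28·π_3 + 0.32·π_4
Solving with the normalization constraint gives π = (0.1680, 0.2960, 0.3305, 0.2055).
So the stationary probability of D is 0.3305.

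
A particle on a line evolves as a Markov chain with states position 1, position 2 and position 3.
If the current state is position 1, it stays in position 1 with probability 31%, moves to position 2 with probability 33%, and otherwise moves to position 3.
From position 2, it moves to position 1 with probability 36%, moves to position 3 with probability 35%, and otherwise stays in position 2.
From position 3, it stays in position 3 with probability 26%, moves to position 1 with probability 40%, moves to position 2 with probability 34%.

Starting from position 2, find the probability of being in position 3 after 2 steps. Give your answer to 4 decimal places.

Sum over the intermediate state after 1 step:
P = P(position 2→position 1)·P(position 1→position 3) + P(position 2→position 2)·P(position 2→position 3) + P(position 2→position 3)·P(position 3→position 3)
  = 0.36×0.36 + 0.29×0.35 + 0.35×0.26
  = 0.1296 + 0.1015 + 0.0910 = 0.3221

0.3221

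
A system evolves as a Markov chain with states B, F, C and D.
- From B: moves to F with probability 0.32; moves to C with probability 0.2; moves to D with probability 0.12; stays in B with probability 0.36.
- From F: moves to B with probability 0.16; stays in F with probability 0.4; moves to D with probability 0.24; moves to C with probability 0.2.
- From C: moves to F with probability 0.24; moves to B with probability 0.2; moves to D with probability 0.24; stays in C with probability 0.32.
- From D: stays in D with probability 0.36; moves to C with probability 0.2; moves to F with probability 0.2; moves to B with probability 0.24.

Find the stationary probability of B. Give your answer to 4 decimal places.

0.2354

Let the stationary distribution be π with π = πP and π_1 + π_2 + π_3 + π_4 = 1.
π_1 = 0.36·π_1 + 0.16·π_2 + 0.2·π_3 + 0.24·π_4
π_2 = 0.32·π_1 + 0.4·π_2 + 0.24·π_3 + 0.2·π_4
π_3 = 0.2·π_1 + 0.2·π_2 + 0.32·π_3 + 0.2·π_4
Solving with the normalization constraint gives π = (0.2354, 0.2967, 0.2273, 0.2406).
So the stationary probability of B is 0.2354.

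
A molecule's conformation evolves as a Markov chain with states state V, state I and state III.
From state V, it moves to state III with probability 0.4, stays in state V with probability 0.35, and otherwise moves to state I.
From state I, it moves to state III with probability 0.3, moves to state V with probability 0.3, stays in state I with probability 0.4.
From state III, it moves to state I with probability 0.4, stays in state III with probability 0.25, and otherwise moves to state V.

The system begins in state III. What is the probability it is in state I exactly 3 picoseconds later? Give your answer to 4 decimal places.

Propagate the distribution vector 3 picoseconds from state III.
After 0 picoseconds: (0.0000, 0.0000, 1.0000)
After 1 picosecond: (0.3500, 0.4000, 0.2500)
After 2 picoseconds: (0.3300, 0.3475, 0.3225)
After 3 picoseconds: (0.3326, 0.3505, 0.3169)
P(in state I after 3 picoseconds) = 0.3505

0.3505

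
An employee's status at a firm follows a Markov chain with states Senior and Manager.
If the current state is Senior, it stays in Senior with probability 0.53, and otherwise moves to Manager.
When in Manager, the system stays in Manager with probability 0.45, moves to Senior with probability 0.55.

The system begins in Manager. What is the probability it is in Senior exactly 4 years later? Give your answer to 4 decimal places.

0.5392

Propagate the distribution vector 4 years from Manager.
After 0 years: (0.0000, 1.0000)
After 1 year: (0.5500, 0.4500)
After 2 years: (0.5390, 0.4610)
After 3 years: (0.5392, 0.4608)
After 4 years: (0.5392, 0.4608)
P(in Senior after 4 years) = 0.5392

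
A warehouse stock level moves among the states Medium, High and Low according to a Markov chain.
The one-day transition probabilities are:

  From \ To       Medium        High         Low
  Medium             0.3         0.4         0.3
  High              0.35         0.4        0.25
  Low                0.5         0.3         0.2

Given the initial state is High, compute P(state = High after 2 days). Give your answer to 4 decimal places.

Sum over the intermediate state after 1 day:
P = P(High→Medium)·P(Medium→High) + P(High→High)·P(High→High) + P(High→Low)·P(Low→High)
  = 0.35×0.4 + 0.4×0.4 + 0.25×0.3
  = 0.1400 + 0.1600 + 0.0750 = 0.3750

0.3750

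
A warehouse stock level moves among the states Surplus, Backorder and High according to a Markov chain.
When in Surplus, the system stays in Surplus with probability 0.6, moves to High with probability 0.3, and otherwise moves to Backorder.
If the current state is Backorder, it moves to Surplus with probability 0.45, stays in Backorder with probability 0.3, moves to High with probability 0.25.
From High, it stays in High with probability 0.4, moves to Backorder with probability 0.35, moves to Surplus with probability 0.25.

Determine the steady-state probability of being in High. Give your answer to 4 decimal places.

Let the stationary distribution be π with π = πP and π_1 + π_2 + π_3 = 1.
π_1 = 0.6·π_1 + 0.45·π_2 + 0.25·π_3
π_2 = 0.1·π_1 + 0.3·π_2 + 0.35·π_3
Solving with the normalization constraint gives π = (0.4539, 0.2253, 0.3208).
So the stationary probability of High is 0.3208.

0.3208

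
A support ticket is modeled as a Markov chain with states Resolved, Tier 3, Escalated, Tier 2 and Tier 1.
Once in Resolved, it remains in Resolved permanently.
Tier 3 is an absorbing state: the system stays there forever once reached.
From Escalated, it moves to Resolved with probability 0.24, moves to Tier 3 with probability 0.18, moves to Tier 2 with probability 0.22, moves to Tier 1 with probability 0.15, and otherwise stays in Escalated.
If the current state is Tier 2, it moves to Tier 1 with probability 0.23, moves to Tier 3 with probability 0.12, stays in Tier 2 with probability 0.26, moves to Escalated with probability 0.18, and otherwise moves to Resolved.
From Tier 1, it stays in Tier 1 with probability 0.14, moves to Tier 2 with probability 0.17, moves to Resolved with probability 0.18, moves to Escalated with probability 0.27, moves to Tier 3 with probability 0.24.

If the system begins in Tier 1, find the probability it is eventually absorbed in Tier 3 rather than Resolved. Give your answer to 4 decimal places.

Let h(s) be the probability of absorption at Tier 3 starting from transient state s. Then h(Tier 3) = 1 and h(Resolved) = 0. By first-step analysis:
h(Escalated) = 0.24·0 + 0.18·1 + 0.21·h(Escalated) + 0.22·h(Tier 2) + 0.15·h(Tier 1)
h(Tier 2) = 0.21·0 + 0.12·1 + 0.18·h(Escalated) + 0.26·h(Tier 2) + 0.23·h(Tier 1)
h(Tier 1) = 0.18·0 + 0.24·1 + 0.27·h(Escalated) + 0.17·h(Tier 2) + 0.14·h(Tier 1)
Solving: h(Escalated) = 0.4417, h(Tier 2) = 0.4256, h(Tier 1) = 0.5019.
Starting from Tier 1, the probability is 0.5019.

0.5019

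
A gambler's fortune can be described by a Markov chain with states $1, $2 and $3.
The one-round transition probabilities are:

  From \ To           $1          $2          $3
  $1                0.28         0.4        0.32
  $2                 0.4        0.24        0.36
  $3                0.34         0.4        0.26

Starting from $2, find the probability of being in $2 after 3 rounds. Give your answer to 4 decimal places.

Propagate the distribution vector 3 rounds from $2.
After 0 rounds: (0.0000, 1.0000, 0.0000)
After 1 round: (0.4000, 0.2400, 0.3600)
After 2 rounds: (0.3304, 0.3616, 0.3080)
After 3 rounds: (0.3419, 0.3421, 0.3160)
P(in $2 after 3 rounds) = 0.3421

0.3421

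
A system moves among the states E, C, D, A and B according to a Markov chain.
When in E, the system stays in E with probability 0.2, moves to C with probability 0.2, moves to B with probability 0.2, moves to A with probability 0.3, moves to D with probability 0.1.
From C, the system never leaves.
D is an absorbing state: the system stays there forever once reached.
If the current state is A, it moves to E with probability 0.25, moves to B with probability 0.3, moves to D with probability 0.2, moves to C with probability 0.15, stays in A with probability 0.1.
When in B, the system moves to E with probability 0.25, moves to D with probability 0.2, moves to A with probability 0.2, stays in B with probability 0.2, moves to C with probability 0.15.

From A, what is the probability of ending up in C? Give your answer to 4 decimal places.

Let h(s) be the probability of absorption at C starting from transient state s. Then h(C) = 1 and h(D) = 0. By first-step analysis:
h(E) = 0.2·h(E) + 0.2·1 + 0.1·0 + 0.3·h(A) + 0.2·h(B)
h(A) = 0.25·h(E) + 0.15·1 + 0.2·0 + 0.1·h(A) + 0.3·h(B)
h(B) = 0.25·h(E) + 0.15·1 + 0.2·0 + 0.2·h(A) + 0.2·h(B)
Solving: h(E) = 0.5493, h(A) = 0.4789, h(B) = 0.4789.
Starting from A, the probability is 0.4789.

0.4789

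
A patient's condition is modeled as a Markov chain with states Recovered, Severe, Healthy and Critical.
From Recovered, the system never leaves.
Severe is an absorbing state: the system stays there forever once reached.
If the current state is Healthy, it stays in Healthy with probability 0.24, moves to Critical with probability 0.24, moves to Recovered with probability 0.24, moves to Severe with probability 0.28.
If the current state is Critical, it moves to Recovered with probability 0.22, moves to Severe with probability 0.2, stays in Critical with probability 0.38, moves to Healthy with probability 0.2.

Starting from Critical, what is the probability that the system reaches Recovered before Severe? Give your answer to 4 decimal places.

Let h(s) be the probability of absorption at Recovered starting from transient state s. Then h(Recovered) = 1 and h(Severe) = 0. By first-step analysis:
h(Healthy) = 0.24·1 + 0.28·0 + 0.24·h(Healthy) + 0.24·h(Critical)
h(Critical) = 0.22·1 + 0.2·0 + 0.2·h(Healthy) + 0.38·h(Critical)
Solving: h(Healthy) = 0.4764, h(Critical) = 0.5085.
Starting from Critical, the probability is 0.5085.

0.5085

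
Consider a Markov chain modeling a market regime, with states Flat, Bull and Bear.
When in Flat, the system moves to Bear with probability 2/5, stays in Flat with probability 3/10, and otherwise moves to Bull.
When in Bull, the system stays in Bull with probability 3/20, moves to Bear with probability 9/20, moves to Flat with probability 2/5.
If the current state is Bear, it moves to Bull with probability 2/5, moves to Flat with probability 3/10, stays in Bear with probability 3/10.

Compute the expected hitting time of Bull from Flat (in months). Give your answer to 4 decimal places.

Let t(s) be the expected number of months to first reach Bull from state s, with t(Bull) = 0. Conditioning on the first month:
t(Flat) = 1 + 0.3·t(Flat) + 0.4·t(Bear)
t(Bear) = 1 + 0.3·t(Flat) + 0.3·t(Bear)
Solving: t(Flat) = 2.9730, t(Bear) = 2.7027.
Expected months from Flat to Bull: 2.9730.

2.9730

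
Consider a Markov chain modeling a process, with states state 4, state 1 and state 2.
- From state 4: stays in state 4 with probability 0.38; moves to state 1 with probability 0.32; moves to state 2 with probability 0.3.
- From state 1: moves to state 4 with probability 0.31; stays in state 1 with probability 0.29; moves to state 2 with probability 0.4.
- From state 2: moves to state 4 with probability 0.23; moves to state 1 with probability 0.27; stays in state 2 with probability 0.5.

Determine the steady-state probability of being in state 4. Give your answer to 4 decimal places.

0.2979

Let the stationary distribution be π with π = πP and π_1 + π_2 + π_3 = 1.
π_1 = 0.38·π_1 + 0.31·π_2 + 0.23·π_3
π_2 = 0.32·π_1 + 0.29·π_2 + 0.27·π_3
Solving with the normalization constraint gives π = (0.2979, 0.2907, 0.4113).
So the stationary probability of state 4 is 0.2979.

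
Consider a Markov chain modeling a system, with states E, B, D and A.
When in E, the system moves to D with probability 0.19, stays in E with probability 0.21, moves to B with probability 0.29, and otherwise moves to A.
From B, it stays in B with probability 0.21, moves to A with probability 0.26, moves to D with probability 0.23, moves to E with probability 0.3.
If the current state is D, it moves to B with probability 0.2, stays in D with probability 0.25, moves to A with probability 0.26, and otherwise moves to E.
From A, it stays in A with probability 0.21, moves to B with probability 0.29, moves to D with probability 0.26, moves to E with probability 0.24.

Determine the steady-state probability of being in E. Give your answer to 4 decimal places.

Let the stationary distribution be π with π = πP and π_1 + π_2 + π_3 + π_4 = 1.
π_1 = 0.21·π_1 + 0.3·π_2 + 0.29·π_3 + 0.24·π_4
π_2 = 0.29·π_1 + 0.21·π_2 + 0.2·π_3 + 0.29·π_4
π_3 = 0.19·π_1 + 0.23·π_2 + 0.25·π_3 + 0.26·π_4
Solving with the normalization constraint gives π = (0.2588, 0.2492, 0.2321, 0.2599).
So the stationary probability of E is 0.2588.

0.2588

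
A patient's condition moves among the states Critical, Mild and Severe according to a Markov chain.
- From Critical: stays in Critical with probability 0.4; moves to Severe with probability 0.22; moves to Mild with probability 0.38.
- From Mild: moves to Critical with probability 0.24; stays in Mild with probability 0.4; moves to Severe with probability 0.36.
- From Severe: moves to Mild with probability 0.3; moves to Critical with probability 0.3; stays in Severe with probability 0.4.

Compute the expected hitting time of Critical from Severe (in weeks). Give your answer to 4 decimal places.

Let t(s) be the expected number of weeks to first reach Critical from state s, with t(Critical) = 0. Conditioning on the first week:
t(Mild) = 1 + 0.4·t(Mild) + 0.36·t(Severe)
t(Severe) = 1 + 0.3·t(Mild) + 0.4·t(Severe)
Solving: t(Mild) = 3.8095, t(Severe) = 3.5714.
Expected weeks from Severe to Critical: 3.5714.

3.5714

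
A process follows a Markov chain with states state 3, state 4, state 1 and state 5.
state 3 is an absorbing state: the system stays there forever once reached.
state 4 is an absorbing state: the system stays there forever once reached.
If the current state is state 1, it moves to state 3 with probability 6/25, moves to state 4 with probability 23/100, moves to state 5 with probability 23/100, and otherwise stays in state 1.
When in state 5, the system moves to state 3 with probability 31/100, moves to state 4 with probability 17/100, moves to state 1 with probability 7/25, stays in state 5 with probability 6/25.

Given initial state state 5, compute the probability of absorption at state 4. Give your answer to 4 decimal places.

0.3922

Let h(s) be the probability of absorption at state 4 starting from transient state s. Then h(state 4) = 1 and h(state 3) = 0. By first-step analysis:
h(state 1) = 0.24·0 + 0.23·1 + 0.3·h(state 1) + 0.23·h(state 5)
h(state 5) = 0.31·0 + 0.17·1 + 0.28·h(state 1) + 0.24·h(state 5)
Solving: h(state 1) = 0.4574, h(state 5) = 0.3922.
Starting from state 5, the probability is 0.3922.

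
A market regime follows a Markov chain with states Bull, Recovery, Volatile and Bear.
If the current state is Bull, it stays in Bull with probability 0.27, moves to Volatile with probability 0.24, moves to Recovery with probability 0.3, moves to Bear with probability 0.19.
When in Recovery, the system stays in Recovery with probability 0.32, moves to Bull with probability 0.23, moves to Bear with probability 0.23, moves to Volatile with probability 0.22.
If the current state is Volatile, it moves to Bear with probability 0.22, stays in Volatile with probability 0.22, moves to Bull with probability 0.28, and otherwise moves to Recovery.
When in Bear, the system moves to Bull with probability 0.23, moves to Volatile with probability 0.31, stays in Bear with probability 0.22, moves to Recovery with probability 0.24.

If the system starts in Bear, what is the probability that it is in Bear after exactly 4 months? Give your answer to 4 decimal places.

Propagate the distribution vector 4 months from Bear.
After 0 months: (0.0000, 0.0000, 0.0000, 1.0000)
After 1 month: (0.2300, 0.2400, 0.3100, 0.2200)
After 2 months: (0.2547, 0.2854, 0.2444, 0.2155)
After 3 months: (0.2524, 0.2879, 0.2445, 0.2152)
After 4 months: (0.2523, 0.2880, 0.2444, 0.2153)
P(in Bear after 4 months) = 0.2153

0.2153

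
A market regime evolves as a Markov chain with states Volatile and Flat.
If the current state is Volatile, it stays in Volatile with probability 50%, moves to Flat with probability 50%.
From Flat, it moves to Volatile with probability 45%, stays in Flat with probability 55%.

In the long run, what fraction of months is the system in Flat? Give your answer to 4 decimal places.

Let the stationary distribution be π with π = πP and π_1 + π_2 = 1.
π_1 = 0.5·π_1 + 0.45·π_2
Solving with the normalization constraint gives π = (0.4737, 0.5263).
So the stationary probability of Flat is 0.5263.

0.5263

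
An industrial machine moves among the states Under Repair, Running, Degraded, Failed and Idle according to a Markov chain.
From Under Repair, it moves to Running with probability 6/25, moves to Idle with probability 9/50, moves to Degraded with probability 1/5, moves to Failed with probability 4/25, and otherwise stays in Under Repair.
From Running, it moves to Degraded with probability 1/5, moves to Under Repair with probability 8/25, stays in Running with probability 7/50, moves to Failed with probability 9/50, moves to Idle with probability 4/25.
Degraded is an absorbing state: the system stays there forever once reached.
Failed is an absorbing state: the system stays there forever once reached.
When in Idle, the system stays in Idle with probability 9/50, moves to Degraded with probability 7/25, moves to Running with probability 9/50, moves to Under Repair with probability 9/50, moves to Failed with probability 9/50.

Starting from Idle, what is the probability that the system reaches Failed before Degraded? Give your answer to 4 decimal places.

0.4147

Let h(s) be the probability of absorption at Failed starting from transient state s. Then h(Failed) = 1 and h(Degraded) = 0. By first-step analysis:
h(Under Repair) = 0.22·h(Under Repair) + 0.24·h(Running) + 0.2·0 + 0.16·1 + 0.18·h(Idle)
h(Running) = 0.32·h(Under Repair) + 0.14·h(Running) + 0.2·0 + 0.18·1 + 0.16·h(Idle)
h(Idle) = 0.18·h(Under Repair) + 0.18·h(Running) + 0.28·0 + 0.18·1 + 0.18·h(Idle)
Solving: h(Under Repair) = 0.4393, h(Running) = 0.4499, h(Idle) = 0.4147.
Starting from Idle, the probability is 0.4147.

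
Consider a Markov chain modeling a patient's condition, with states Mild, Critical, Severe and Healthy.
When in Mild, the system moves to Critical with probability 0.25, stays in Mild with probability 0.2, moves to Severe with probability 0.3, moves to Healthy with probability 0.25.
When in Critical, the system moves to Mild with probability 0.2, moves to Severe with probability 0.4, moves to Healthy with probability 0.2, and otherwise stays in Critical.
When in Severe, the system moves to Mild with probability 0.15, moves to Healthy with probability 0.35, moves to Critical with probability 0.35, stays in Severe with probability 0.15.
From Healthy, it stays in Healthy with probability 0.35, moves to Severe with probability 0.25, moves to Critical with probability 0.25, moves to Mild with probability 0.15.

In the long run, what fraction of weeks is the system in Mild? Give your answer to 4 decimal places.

Let the stationary distribution be π with π = πP and π_1 + π_2 + π_3 + π_4 = 1.
π_1 = 0.2·π_1 + 0.2·π_2 + 0.15·π_3 + 0.15·π_4
π_2 = 0.25·π_1 + 0.2·π_2 + 0.35·π_3 + 0.25·π_4
π_3 = 0.3·π_1 + 0.4·π_2 + 0.15·π_3 + 0.25·π_4
Solving with the normalization constraint gives π = (0.1718, 0.2639, 0.2711, 0.2932).
So the stationary probability of Mild is 0.1718.

0.1718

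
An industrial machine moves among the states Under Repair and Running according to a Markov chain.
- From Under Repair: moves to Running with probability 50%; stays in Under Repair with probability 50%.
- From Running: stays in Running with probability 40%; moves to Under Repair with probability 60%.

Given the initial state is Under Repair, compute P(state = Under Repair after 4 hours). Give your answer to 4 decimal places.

0.5455

Propagate the distribution vector 4 hours from Under Repair.
After 0 hours: (1.0000, 0.0000)
After 1 hour: (0.5000, 0.5000)
After 2 hours: (0.5500, 0.4500)
After 3 hours: (0.5450, 0.4550)
After 4 hours: (0.5455, 0.4545)
P(in Under Repair after 4 hours) = 0.5455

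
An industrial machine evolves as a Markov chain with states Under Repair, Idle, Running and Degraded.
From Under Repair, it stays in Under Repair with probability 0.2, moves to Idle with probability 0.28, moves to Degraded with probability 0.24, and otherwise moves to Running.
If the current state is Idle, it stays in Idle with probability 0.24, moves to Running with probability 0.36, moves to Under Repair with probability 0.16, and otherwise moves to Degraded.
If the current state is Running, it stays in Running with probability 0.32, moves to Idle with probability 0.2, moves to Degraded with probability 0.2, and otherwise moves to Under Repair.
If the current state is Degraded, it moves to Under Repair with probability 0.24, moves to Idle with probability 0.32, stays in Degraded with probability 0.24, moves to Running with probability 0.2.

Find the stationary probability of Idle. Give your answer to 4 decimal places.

0.2554

Let the stationary distribution be π with π = πP and π_1 + π_2 + π_3 + π_4 = 1.
π_1 = 0.2·π_1 + 0.16·π_2 + 0.28·π_3 + 0.24·π_4
π_2 = 0.28·π_1 + 0.24·π_2 + 0.2·π_3 + 0.32·π_4
π_3 = 0.28·π_1 + 0.36·π_2 + 0.32·π_3 + 0.2·π_4
Solving with the normalization constraint gives π = (0.2224, 0.2554, 0.2939, 0.2282).
So the stationary probability of Idle is 0.2554.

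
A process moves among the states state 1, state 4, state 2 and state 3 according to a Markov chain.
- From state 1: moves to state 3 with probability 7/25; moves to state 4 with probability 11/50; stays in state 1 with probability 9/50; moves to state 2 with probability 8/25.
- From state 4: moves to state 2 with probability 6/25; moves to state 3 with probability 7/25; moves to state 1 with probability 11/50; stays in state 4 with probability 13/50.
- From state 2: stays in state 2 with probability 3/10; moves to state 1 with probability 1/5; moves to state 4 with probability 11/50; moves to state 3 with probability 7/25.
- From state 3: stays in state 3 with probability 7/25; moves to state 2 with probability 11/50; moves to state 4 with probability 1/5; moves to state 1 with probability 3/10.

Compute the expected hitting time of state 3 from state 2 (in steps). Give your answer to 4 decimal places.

3.5714

Let t(s) be the expected number of steps to first reach state 3 from state s, with t(state 3) = 0. Conditioning on the first step:
t(state 1) = 1 + 0.18·t(state 1) + 0.22·t(state 4) + 0.32·t(state 2)
t(state 4) = 1 + 0.22·t(state 1) + 0.26·t(state 4) + 0.24·t(state 2)
t(state 2) = 1 + 0.2·t(state 1) + 0.22·t(state 4) + 0.3·t(state 2)
Solving: t(state 1) = 3.5714, t(state 4) = 3.5714, t(state 2) = 3.5714.
Expected steps from state 2 to state 3: 3.5714.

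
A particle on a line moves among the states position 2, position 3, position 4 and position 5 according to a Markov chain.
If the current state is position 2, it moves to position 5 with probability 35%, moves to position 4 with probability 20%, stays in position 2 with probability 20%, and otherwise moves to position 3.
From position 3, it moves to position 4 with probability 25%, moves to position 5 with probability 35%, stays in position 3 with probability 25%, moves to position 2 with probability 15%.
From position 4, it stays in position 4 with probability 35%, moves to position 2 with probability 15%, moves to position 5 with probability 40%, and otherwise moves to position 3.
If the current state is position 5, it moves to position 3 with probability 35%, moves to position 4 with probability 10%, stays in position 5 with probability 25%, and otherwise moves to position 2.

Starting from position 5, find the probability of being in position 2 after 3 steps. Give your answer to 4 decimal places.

Propagate the distribution vector 3 steps from position 5.
After 0 steps: (0.0000, 0.0000, 0.0000, 1.0000)
After 1 step: (0.3000, 0.3500, 0.1000, 0.2500)
After 2 steps: (0.2025, 0.2600, 0.2075, 0.3300)
After 3 steps: (0.2096, 0.2519, 0.2111, 0.3274)
P(in position 2 after 3 steps) = 0.2096

0.2096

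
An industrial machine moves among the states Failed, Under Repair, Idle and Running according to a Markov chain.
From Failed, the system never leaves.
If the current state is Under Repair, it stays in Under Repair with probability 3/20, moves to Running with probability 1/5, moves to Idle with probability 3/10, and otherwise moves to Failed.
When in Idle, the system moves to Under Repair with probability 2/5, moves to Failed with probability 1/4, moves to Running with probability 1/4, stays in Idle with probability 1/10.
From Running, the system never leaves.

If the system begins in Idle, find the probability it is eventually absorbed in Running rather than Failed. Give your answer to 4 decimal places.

0.4535

Let h(s) be the probability of absorption at Running starting from transient state s. Then h(Running) = 1 and h(Failed) = 0. By first-step analysis:
h(Under Repair) = 0.35·0 + 0.15·h(Under Repair) + 0.3·h(Idle) + 0.2·1
h(Idle) = 0.25·0 + 0.4·h(Under Repair) + 0.1·h(Idle) + 0.25·1
Solving: h(Under Repair) = 0.3953, h(Idle) = 0.4535.
Starting from Idle, the probability is 0.4535.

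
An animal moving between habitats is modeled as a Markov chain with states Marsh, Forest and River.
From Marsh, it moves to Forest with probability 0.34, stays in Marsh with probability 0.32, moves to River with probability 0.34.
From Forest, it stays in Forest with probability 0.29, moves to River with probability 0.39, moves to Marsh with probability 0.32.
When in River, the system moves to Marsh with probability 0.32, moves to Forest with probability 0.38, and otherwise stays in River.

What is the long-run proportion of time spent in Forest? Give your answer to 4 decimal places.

Let the stationary distribution be π with π = πP and π_1 + π_2 + π_3 = 1.
π_1 = 0.32·π_1 + 0.32·π_2 + 0.32·π_3
π_2 = 0.34·π_1 + 0.29·π_2 + 0.38·π_3
Solving with the normalization constraint gives π = (0.3200, 0.3369, 0.3431).
So the stationary probability of Forest is 0.3369.

0.3369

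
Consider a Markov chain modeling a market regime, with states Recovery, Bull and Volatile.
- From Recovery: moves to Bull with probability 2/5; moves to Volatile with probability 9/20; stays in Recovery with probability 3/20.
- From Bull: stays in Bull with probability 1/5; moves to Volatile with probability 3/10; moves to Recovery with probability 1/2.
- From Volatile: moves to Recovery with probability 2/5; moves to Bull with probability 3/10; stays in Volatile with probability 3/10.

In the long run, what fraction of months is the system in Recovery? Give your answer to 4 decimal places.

0.3443

Let the stationary distribution be π with π = πP and π_1 + π_2 + π_3 = 1.
π_1 = 0.15·π_1 + 0.5·π_2 + 0.4·π_3
π_2 = 0.4·π_1 + 0.2·π_2 + 0.3·π_3
Solving with the normalization constraint gives π = (0.3443, 0.3040, 0.3516).
So the stationary probability of Recovery is 0.3443.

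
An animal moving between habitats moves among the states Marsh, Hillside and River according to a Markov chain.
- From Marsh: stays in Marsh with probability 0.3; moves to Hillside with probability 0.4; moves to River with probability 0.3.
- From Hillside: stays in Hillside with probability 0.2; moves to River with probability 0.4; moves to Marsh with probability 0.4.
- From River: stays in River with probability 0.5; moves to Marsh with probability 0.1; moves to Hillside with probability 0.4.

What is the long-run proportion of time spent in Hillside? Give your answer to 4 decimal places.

0.3333

Let the stationary distribution be π with π = πP and π_1 + π_2 + π_3 = 1.
π_1 = 0.3·π_1 + 0.4·π_2 + 0.1·π_3
π_2 = 0.4·π_1 + 0.2·π_2 + 0.4·π_3
Solving with the normalization constraint gives π = (0.2500, 0.3333, 0.4167).
So the stationary probability of Hillside is 0.3333.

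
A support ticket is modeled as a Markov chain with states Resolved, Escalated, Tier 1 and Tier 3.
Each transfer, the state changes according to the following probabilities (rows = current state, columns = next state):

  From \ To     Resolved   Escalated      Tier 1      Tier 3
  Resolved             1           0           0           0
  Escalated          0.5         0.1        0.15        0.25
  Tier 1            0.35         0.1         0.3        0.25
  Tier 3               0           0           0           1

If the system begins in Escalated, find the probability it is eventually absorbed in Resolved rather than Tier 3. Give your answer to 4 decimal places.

Let h(s) be the probability of absorption at Resolved starting from transient state s. Then h(Resolved) = 1 and h(Tier 3) = 0. By first-step analysis:
h(Escalated) = 0.5·1 + 0.1·h(Escalated) + 0.15·h(Tier 1) + 0.25·0
h(Tier 1) = 0.35·1 + 0.1·h(Escalated) + 0.3·h(Tier 1) + 0.25·0
Solving: h(Escalated) = 0.6545, h(Tier 1) = 0.5935.
Starting from Escalated, the probability is 0.6545.

0.6545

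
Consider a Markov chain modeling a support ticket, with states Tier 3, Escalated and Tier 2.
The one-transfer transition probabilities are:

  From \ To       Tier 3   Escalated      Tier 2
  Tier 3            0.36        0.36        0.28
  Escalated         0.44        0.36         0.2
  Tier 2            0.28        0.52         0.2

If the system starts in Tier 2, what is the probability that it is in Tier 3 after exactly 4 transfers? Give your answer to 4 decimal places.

0.3732

Propagate the distribution vector 4 transfers from Tier 2.
After 0 transfers: (0.0000, 0.0000, 1.0000)
After 1 transfer: (0.2800, 0.5200, 0.2000)
After 2 transfers: (0.3856, 0.3920, 0.2224)
After 3 transfers: (0.3736, 0.3956, 0.2308)
After 4 transfers: (0.3732, 0.3969, 0.2299)
P(in Tier 3 after 4 transfers) = 0.3732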